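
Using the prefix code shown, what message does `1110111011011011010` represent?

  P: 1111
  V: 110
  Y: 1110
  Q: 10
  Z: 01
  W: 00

Read left to right; each codeword is recognised as soon as it completes (prefix code):
  1110→Y | 1110→Y | 110→V | 110→V | 110→V | 10→Q
Decoded message: YYVVVQ

YYVVVQ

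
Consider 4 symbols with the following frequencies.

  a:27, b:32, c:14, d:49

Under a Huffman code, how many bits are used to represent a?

Huffman merges, smallest pair first:
combine c(14), a(27) → 41
combine b(32), 41 → 73
combine d(49), 73 → 122
The subtree containing a is merged 3 times, so code length = 3.

3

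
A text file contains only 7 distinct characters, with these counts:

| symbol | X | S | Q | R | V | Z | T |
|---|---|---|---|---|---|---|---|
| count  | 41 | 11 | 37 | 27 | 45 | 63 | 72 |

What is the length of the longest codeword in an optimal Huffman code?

4

Merge the two lowest-weight nodes at each step:
merge S(11) and R(27): 38
merge Q(37) and 38: 75
merge X(41) and V(45): 86
merge Z(63) and T(72): 135
merge 75 and 86: 161
merge 135 and 161: 296
Maximum depth reached is 4.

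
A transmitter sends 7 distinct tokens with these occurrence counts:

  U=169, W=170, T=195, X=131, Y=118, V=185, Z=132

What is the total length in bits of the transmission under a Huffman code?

Greedily combine the two least-frequent nodes:
merge Y(118) and X(131): 249
merge Z(132) and U(169): 301
merge W(170) and V(185): 355
merge T(195) and 249: 444
merge 301 and 355: 656
merge 444 and 656: 1100
Total encoded bits = sum of merged weights = 249 + 301 + 355 + 444 + 656 + 1100 = 3105.

3105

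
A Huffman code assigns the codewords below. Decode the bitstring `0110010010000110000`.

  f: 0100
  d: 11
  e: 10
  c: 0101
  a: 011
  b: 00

Read left to right; each codeword is recognised as soon as it completes (prefix code):
  011→a | 00→b | 10→e | 0100→f | 00→b | 11→d | 00→b | 00→b
Decoded message: abefbdbb

abefbdbb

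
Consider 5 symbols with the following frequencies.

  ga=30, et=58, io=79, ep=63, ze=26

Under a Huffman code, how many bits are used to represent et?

Build the tree from the bottom:
merge ze(26) and ga(30): 56
merge 56 and et(58): 114
merge ep(63) and io(79): 142
merge 114 and 142: 256
et sits 2 levels below the root, so its codeword is 2 bits.

2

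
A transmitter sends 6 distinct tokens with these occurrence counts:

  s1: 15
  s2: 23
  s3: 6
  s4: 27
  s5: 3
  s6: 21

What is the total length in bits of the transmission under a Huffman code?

Build the Huffman tree bottom-up:
combine s5(3), s3(6) → 9
combine 9, s1(15) → 24
combine s6(21), s2(23) → 44
combine 24, s4(27) → 51
combine 44, 51 → 95
The encoded length is the sum of every internal node's weight: 9 + 24 + 44 + 51 + 95 = 223 bits.

223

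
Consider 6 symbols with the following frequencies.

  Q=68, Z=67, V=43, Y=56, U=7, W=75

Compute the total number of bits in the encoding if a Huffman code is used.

788

Build the Huffman tree bottom-up:
merge U(7) and V(43): 50
merge 50 and Y(56): 106
merge Z(67) and Q(68): 135
merge W(75) and 106: 181
merge 135 and 181: 316
The encoded length is the sum of every internal node's weight: 50 + 106 + 135 + 181 + 316 = 788 bits.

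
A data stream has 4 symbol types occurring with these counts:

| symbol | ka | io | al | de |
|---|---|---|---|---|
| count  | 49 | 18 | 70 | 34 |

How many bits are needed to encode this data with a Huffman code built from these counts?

324

Build the Huffman tree bottom-up:
merge io(18) and de(34): 52
merge ka(49) and 52: 101
merge al(70) and 101: 171
The encoded length is the sum of every internal node's weight: 52 + 101 + 171 = 324 bits.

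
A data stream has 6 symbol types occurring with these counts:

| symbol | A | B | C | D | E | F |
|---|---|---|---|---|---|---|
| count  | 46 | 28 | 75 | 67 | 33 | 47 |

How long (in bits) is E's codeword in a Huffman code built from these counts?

3

Repeatedly merge the two smallest:
combine B(28), E(33) → 61
combine A(46), F(47) → 93
combine 61, D(67) → 128
combine C(75), 93 → 168
combine 128, 168 → 296
E's leaf is at depth 3, giving a 3-bit codeword.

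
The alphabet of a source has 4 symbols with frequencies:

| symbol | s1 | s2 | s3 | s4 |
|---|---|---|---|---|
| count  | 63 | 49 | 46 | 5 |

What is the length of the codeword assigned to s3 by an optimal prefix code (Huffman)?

3

Build the tree from the bottom:
s4(5) + s3(46) → 51
s2(49) + 51 → 100
s1(63) + 100 → 163
s3's leaf is at depth 3, giving a 3-bit codeword.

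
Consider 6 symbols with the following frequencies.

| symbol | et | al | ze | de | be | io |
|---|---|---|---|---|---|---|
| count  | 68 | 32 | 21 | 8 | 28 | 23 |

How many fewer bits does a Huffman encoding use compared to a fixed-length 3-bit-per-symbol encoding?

107

Fixed-length: 3 bits × 180 symbols = 540 bits.
Huffman merges:
combine de(8), ze(21) → 29
combine io(23), be(28) → 51
combine 29, al(32) → 61
combine 51, 61 → 112
combine et(68), 112 → 180
Huffman total = 29 + 51 + 61 + 112 + 180 = 433 bits.
Saving = 540 − 433 = 107 bits.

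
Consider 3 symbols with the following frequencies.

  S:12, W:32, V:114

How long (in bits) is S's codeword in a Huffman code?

2

Huffman merges, smallest pair first:
combine S(12), W(32) → 44
combine 44, V(114) → 158
S's leaf is at depth 2, giving a 2-bit codeword.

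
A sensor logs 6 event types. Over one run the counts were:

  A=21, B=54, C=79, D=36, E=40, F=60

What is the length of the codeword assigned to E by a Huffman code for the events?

3

Build the tree from the bottom:
combine A(21), D(36) → 57
combine E(40), B(54) → 94
combine 57, F(60) → 117
combine C(79), 94 → 173
combine 117, 173 → 290
E sits 3 levels below the root, so its codeword is 3 bits.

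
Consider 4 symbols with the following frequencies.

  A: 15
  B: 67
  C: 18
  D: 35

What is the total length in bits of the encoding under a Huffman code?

Merge the two smallest weights repeatedly:
merge A(15) and C(18): 33
merge 33 and D(35): 68
merge B(67) and 68: 135
The encoded length is the sum of every internal node's weight: 33 + 68 + 135 = 236 bits.

236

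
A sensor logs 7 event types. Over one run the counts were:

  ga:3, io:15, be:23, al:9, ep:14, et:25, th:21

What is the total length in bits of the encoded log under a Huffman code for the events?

Build the Huffman tree bottom-up:
merge ga(3) and al(9): 12
merge 12 and ep(14): 26
merge io(15) and th(21): 36
merge be(23) and et(25): 48
merge 26 and 36: 62
merge 48 and 62: 110
Each symbol's bit-cost is frequency × depth; summing gives 294 bits (equivalently 12 + 26 + 36 + 48 + 62 + 110).

294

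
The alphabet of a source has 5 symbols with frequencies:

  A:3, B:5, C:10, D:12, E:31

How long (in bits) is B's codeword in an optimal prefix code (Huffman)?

Build the tree from the bottom:
combine A(3), B(5) → 8
combine 8, C(10) → 18
combine D(12), 18 → 30
combine 30, E(31) → 61
The subtree containing B is merged 4 times, so code length = 4.

4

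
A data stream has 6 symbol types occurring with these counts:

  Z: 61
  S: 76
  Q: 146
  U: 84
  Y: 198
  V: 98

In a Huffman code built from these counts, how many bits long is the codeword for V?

Build the tree from the bottom:
merge Z(61) and S(76): 137
merge U(84) and V(98): 182
merge 137 and Q(146): 283
merge 182 and Y(198): 380
merge 283 and 380: 663
V sits 3 levels below the root, so its codeword is 3 bits.

3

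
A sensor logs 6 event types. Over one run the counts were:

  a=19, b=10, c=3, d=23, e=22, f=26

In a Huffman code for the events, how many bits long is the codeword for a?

3

Repeatedly merge the two smallest:
combine c(3), b(10) → 13
combine 13, a(19) → 32
combine e(22), d(23) → 45
combine f(26), 32 → 58
combine 45, 58 → 103
a's leaf is at depth 3, giving a 3-bit codeword.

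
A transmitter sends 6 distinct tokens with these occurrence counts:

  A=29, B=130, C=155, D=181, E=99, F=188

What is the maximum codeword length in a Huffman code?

Merge the two lowest-weight nodes at each step:
merge A(29) and E(99): 128
merge 128 and B(130): 258
merge C(155) and D(181): 336
merge F(188) and 258: 446
merge 336 and 446: 782
The first pair merged (A, E) ends up deepest, at depth 4.

4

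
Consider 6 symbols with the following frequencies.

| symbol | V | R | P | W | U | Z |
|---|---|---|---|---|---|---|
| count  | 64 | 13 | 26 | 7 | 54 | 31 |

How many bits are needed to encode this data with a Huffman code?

Build the Huffman tree bottom-up:
merge W(7) and R(13): 20
merge 20 and P(26): 46
merge Z(31) and 46: 77
merge U(54) and V(64): 118
merge 77 and 118: 195
The encoded length is the sum of every internal node's weight: 20 + 46 + 77 + 118 + 195 = 456 bits.

456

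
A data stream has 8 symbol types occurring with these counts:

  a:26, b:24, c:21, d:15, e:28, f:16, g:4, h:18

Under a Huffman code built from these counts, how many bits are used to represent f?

3

Huffman merges, smallest pair first:
combine g(4), d(15) → 19
combine f(16), h(18) → 34
combine 19, c(21) → 40
combine b(24), a(26) → 50
combine e(28), 34 → 62
combine 40, 50 → 90
combine 62, 90 → 152
f's leaf is at depth 3, giving a 3-bit codeword.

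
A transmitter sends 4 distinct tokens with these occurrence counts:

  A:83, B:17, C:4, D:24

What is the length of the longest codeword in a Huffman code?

Merge the two lowest-weight nodes at each step:
merge C(4) and B(17): 21
merge 21 and D(24): 45
merge 45 and A(83): 128
The first pair merged (C, B) ends up deepest, at depth 3.

3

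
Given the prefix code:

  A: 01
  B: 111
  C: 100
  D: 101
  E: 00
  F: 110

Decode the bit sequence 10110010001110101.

Read left to right; each codeword is recognised as soon as it completes (prefix code):
  101→D | 100→C | 100→C | 01→A | 110→F | 101→D
Decoded message: DCCAFD

DCCAFD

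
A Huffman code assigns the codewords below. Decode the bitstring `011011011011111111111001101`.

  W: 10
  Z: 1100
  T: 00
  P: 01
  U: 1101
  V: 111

PWUWVVVZU

Read left to right; each codeword is recognised as soon as it completes (prefix code):
  01→P | 10→W | 1101→U | 10→W | 111→V | 111→V | 111→V | 1100→Z | 1101→U
Decoded message: PWUWVVVZU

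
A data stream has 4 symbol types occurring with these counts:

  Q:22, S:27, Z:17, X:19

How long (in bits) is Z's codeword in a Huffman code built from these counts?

2

Huffman merges, smallest pair first:
combine Z(17), X(19) → 36
combine Q(22), S(27) → 49
combine 36, 49 → 85
The subtree containing Z is merged 2 times, so code length = 2.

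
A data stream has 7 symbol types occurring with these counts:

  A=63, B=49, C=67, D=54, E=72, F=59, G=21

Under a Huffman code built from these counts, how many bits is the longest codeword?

3

Merge the two lowest-weight nodes at each step:
merge G(21) and B(49): 70
merge D(54) and F(59): 113
merge A(63) and C(67): 130
merge 70 and E(72): 142
merge 113 and 130: 243
merge 142 and 243: 385
The rarest symbols sit at the bottom; the longest codeword is 3 bits.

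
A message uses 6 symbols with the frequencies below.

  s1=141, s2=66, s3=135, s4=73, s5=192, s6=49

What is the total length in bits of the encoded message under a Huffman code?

1615

Greedily combine the two least-frequent nodes:
s6(49) + s2(66) → 115
s4(73) + 115 → 188
s3(135) + s1(141) → 276
188 + s5(192) → 380
276 + 380 → 656
Total encoded bits = sum of merged weights = 115 + 188 + 276 + 380 + 656 = 1615.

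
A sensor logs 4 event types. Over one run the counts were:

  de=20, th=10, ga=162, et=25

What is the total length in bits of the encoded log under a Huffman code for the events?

302

Greedily combine the two least-frequent nodes:
combine th(10), de(20) → 30
combine et(25), 30 → 55
combine 55, ga(162) → 217
Total encoded bits = sum of merged weights = 30 + 55 + 217 = 302.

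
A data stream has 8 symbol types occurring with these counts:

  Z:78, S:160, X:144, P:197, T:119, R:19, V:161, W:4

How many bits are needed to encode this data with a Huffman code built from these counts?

2412

Greedily combine the two least-frequent nodes:
combine W(4), R(19) → 23
combine 23, Z(78) → 101
combine 101, T(119) → 220
combine X(144), S(160) → 304
combine V(161), P(197) → 358
combine 220, 304 → 524
combine 358, 524 → 882
Each symbol's bit-cost is frequency × depth; summing gives 2412 bits (equivalently 23 + 101 + 220 + 304 + 358 + 524 + 882).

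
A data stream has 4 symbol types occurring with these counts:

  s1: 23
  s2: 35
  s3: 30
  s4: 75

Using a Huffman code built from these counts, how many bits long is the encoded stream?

304

Greedily combine the two least-frequent nodes:
merge s1(23) and s3(30): 53
merge s2(35) and 53: 88
merge s4(75) and 88: 163
The encoded length is the sum of every internal node's weight: 53 + 88 + 163 = 304 bits.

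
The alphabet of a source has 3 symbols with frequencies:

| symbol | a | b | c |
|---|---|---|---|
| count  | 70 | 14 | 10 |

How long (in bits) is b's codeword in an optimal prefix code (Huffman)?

2

Build the tree from the bottom:
merge c(10) and b(14): 24
merge 24 and a(70): 94
b's leaf is at depth 2, giving a 2-bit codeword.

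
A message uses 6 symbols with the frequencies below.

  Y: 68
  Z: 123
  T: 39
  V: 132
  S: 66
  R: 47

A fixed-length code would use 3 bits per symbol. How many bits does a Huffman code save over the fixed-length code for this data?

Fixed-length: 3 bits × 475 symbols = 1425 bits.
Huffman merges:
combine T(39), R(47) → 86
combine S(66), Y(68) → 134
combine 86, Z(123) → 209
combine V(132), 134 → 266
combine 209, 266 → 475
Huffman total = 86 + 134 + 209 + 266 + 475 = 1170 bits.
Saving = 1425 − 1170 = 255 bits.

255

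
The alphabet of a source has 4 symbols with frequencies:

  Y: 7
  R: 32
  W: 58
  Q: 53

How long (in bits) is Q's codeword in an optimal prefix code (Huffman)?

Build the tree from the bottom:
merge Y(7) and R(32): 39
merge 39 and Q(53): 92
merge W(58) and 92: 150
Q's leaf is at depth 2, giving a 2-bit codeword.

2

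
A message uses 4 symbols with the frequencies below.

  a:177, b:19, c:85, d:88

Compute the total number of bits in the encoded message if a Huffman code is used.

665

Build the Huffman tree bottom-up:
merge b(19) and c(85): 104
merge d(88) and 104: 192
merge a(177) and 192: 369
Each symbol's bit-cost is frequency × depth; summing gives 665 bits (equivalently 104 + 192 + 369).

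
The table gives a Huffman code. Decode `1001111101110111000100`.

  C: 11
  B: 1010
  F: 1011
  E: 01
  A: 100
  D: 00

ACCFFAED

Read left to right; each codeword is recognised as soon as it completes (prefix code):
  100→A | 11→C | 11→C | 1011→F | 1011→F | 100→A | 01→E | 00→D
Decoded message: ACCFFAED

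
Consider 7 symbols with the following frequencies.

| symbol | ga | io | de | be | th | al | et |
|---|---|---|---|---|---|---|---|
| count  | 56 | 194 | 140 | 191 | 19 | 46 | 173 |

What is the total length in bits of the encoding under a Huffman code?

2085

Merge the two smallest weights repeatedly:
th(19) + al(46) → 65
ga(56) + 65 → 121
121 + de(140) → 261
et(173) + be(191) → 364
io(194) + 261 → 455
364 + 455 → 819
Total encoded bits = sum of merged weights = 65 + 121 + 261 + 364 + 455 + 819 = 2085.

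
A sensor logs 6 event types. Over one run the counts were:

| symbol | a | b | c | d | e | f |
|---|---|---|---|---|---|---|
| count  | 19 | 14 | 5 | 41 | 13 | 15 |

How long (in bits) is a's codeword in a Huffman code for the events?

3

Build the tree from the bottom:
combine c(5), e(13) → 18
combine b(14), f(15) → 29
combine 18, a(19) → 37
combine 29, 37 → 66
combine d(41), 66 → 107
The subtree containing a is merged 3 times, so code length = 3.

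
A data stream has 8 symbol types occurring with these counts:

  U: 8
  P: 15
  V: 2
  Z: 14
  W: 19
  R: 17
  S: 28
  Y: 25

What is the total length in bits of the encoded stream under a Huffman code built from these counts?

365

Build the Huffman tree bottom-up:
combine V(2), U(8) → 10
combine 10, Z(14) → 24
combine P(15), R(17) → 32
combine W(19), 24 → 43
combine Y(25), S(28) → 53
combine 32, 43 → 75
combine 53, 75 → 128
Total encoded bits = sum of merged weights = 10 + 24 + 32 + 43 + 53 + 75 + 128 = 365.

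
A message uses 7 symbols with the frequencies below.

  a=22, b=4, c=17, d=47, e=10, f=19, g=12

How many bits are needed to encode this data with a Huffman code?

Merge the two smallest weights repeatedly:
b(4) + e(10) → 14
g(12) + 14 → 26
c(17) + f(19) → 36
a(22) + 26 → 48
36 + d(47) → 83
48 + 83 → 131
The encoded length is the sum of every internal node's weight: 14 + 26 + 36 + 48 + 83 + 131 = 338 bits.

338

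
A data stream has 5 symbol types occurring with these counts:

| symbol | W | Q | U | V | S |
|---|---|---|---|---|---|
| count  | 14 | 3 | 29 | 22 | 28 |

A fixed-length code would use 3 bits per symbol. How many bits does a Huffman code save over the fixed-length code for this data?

79

Fixed-length: 3 bits × 96 symbols = 288 bits.
Huffman merges:
Q(3) + W(14) → 17
17 + V(22) → 39
S(28) + U(29) → 57
39 + 57 → 96
Huffman total = 17 + 39 + 57 + 96 = 209 bits.
Saving = 288 − 209 = 79 bits.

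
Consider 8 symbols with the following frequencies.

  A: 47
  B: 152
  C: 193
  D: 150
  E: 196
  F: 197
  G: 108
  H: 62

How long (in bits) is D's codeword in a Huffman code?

Repeatedly merge the two smallest:
combine A(47), H(62) → 109
combine G(108), 109 → 217
combine D(150), B(152) → 302
combine C(193), E(196) → 389
combine F(197), 217 → 414
combine 302, 389 → 691
combine 414, 691 → 1105
The subtree containing D is merged 3 times, so code length = 3.

3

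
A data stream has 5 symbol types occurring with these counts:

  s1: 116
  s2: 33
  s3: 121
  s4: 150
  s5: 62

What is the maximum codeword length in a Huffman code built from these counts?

3

Merge the two lowest-weight nodes at each step:
combine s2(33), s5(62) → 95
combine 95, s1(116) → 211
combine s3(121), s4(150) → 271
combine 211, 271 → 482
The rarest symbols sit at the bottom; the longest codeword is 3 bits.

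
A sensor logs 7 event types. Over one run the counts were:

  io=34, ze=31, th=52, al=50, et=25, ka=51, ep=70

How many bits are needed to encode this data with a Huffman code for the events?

Merge the two smallest weights repeatedly:
combine et(25), ze(31) → 56
combine io(34), al(50) → 84
combine ka(51), th(52) → 103
combine 56, ep(70) → 126
combine 84, 103 → 187
combine 126, 187 → 313
The encoded length is the sum of every internal node's weight: 56 + 84 + 103 + 126 + 187 + 313 = 869 bits.

869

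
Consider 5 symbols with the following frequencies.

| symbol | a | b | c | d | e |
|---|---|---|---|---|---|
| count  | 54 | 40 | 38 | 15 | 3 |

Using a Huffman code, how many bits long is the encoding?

Greedily combine the two least-frequent nodes:
combine e(3), d(15) → 18
combine 18, c(38) → 56
combine b(40), a(54) → 94
combine 56, 94 → 150
The encoded length is the sum of every internal node's weight: 18 + 56 + 94 + 150 = 318 bits.

318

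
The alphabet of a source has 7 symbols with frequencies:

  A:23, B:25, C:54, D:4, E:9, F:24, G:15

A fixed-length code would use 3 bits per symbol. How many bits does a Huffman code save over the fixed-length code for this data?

Fixed-length: 3 bits × 154 symbols = 462 bits.
Huffman merges:
D(4) + E(9) → 13
13 + G(15) → 28
A(23) + F(24) → 47
B(25) + 28 → 53
47 + 53 → 100
C(54) + 100 → 154
Huffman total = 13 + 28 + 47 + 53 + 100 + 154 = 395 bits.
Saving = 462 − 395 = 67 bits.

67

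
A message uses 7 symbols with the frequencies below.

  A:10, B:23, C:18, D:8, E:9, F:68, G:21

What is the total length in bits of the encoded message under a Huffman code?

Build the Huffman tree bottom-up:
D(8) + E(9) → 17
A(10) + 17 → 27
C(18) + G(21) → 39
B(23) + 27 → 50
39 + 50 → 89
F(68) + 89 → 157
Total encoded bits = sum of merged weights = 17 + 27 + 39 + 50 + 89 + 157 = 379.

379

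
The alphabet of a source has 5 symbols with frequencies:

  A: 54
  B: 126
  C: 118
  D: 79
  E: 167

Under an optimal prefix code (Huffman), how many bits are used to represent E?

Repeatedly merge the two smallest:
combine A(54), D(79) → 133
combine C(118), B(126) → 244
combine 133, E(167) → 300
combine 244, 300 → 544
E sits 2 levels below the root, so its codeword is 2 bits.

2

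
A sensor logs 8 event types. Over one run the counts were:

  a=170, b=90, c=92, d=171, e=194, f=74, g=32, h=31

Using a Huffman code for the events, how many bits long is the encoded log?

Merge the two smallest weights repeatedly:
merge h(31) and g(32): 63
merge 63 and f(74): 137
merge b(90) and c(92): 182
merge 137 and a(170): 307
merge d(171) and 182: 353
merge e(194) and 307: 501
merge 353 and 501: 854
Each symbol's bit-cost is frequency × depth; summing gives 2397 bits (equivalently 63 + 137 + 182 + 307 + 353 + 501 + 854).

2397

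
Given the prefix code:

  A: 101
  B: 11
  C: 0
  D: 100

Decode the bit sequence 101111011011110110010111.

Read left to right; each codeword is recognised as soon as it completes (prefix code):
  101→A | 11→B | 101→A | 101→A | 11→B | 101→A | 100→D | 101→A | 11→B
Decoded message: ABAABADAB

ABAABADAB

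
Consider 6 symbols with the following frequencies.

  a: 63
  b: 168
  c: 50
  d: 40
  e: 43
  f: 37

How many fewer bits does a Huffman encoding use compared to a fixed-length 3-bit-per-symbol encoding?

Fixed-length: 3 bits × 401 symbols = 1203 bits.
Huffman merges:
combine f(37), d(40) → 77
combine e(43), c(50) → 93
combine a(63), 77 → 140
combine 93, 140 → 233
combine b(168), 233 → 401
Huffman total = 77 + 93 + 140 + 233 + 401 = 944 bits.
Saving = 1203 − 944 = 259 bits.

259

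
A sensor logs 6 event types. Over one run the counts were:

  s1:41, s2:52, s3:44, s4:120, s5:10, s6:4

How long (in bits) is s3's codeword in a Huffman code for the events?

3

Repeatedly merge the two smallest:
combine s6(4), s5(10) → 14
combine 14, s1(41) → 55
combine s3(44), s2(52) → 96
combine 55, 96 → 151
combine s4(120), 151 → 271
The subtree containing s3 is merged 3 times, so code length = 3.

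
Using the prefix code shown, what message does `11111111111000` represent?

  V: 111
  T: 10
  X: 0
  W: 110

Read left to right; each codeword is recognised as soon as it completes (prefix code):
  111→V | 111→V | 111→V | 110→W | 0→X | 0→X
Decoded message: VVVWXX

VVVWXX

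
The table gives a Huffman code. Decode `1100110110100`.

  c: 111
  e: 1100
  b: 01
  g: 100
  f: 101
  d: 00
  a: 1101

Read left to right; each codeword is recognised as soon as it completes (prefix code):
  1100→e | 1101→a | 101→f | 00→d
Decoded message: eafd

eafd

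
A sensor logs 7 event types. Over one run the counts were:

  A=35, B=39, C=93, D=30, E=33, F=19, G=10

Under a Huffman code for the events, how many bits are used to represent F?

Huffman merges, smallest pair first:
combine G(10), F(19) → 29
combine 29, D(30) → 59
combine E(33), A(35) → 68
combine B(39), 59 → 98
combine 68, C(93) → 161
combine 98, 161 → 259
F sits 4 levels below the root, so its codeword is 4 bits.

4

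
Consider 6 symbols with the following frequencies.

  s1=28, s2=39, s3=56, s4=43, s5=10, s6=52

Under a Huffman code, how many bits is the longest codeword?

4

Merge the two lowest-weight nodes at each step:
merge s5(10) and s1(28): 38
merge 38 and s2(39): 77
merge s4(43) and s6(52): 95
merge s3(56) and 77: 133
merge 95 and 133: 228
The rarest symbols sit at the bottom; the longest codeword is 4 bits.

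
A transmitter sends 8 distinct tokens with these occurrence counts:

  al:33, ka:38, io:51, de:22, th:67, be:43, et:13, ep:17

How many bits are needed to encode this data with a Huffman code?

Build the Huffman tree bottom-up:
et(13) + ep(17) → 30
de(22) + 30 → 52
al(33) + ka(38) → 71
be(43) + io(51) → 94
52 + th(67) → 119
71 + 94 → 165
119 + 165 → 284
The encoded length is the sum of every internal node's weight: 30 + 52 + 71 + 94 + 119 + 165 + 284 = 815 bits.

815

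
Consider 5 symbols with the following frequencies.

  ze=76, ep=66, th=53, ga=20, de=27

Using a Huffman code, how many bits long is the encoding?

Merge the two smallest weights repeatedly:
combine ga(20), de(27) → 47
combine 47, th(53) → 100
combine ep(66), ze(76) → 142
combine 100, 142 → 242
The encoded length is the sum of every internal node's weight: 47 + 100 + 142 + 242 = 531 bits.

531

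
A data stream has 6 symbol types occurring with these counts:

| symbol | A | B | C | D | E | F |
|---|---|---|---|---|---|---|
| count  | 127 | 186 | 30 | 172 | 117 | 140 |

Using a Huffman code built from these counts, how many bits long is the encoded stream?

1958

Greedily combine the two least-frequent nodes:
C(30) + E(117) → 147
A(127) + F(140) → 267
147 + D(172) → 319
B(186) + 267 → 453
319 + 453 → 772
The encoded length is the sum of every internal node's weight: 147 + 267 + 319 + 453 + 772 = 1958 bits.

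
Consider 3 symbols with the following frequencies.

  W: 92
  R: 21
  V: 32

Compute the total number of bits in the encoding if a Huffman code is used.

Build the Huffman tree bottom-up:
merge R(21) and V(32): 53
merge 53 and W(92): 145
The encoded length is the sum of every internal node's weight: 53 + 145 = 198 bits.

198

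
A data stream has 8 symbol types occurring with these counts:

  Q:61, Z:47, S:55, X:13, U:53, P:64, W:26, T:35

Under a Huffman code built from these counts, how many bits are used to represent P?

Repeatedly merge the two smallest:
merge X(13) and W(26): 39
merge T(35) and 39: 74
merge Z(47) and U(53): 100
merge S(55) and Q(61): 116
merge P(64) and 74: 138
merge 100 and 116: 216
merge 138 and 216: 354
The subtree containing P is merged 2 times, so code length = 2.

2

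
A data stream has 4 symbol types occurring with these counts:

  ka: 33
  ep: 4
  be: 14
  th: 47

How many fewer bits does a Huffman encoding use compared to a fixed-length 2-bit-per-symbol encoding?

Fixed-length: 2 bits × 98 symbols = 196 bits.
Huffman merges:
ep(4) + be(14) → 18
18 + ka(33) → 51
th(47) + 51 → 98
Huffman total = 18 + 51 + 98 = 167 bits.
Saving = 196 − 167 = 29 bits.

29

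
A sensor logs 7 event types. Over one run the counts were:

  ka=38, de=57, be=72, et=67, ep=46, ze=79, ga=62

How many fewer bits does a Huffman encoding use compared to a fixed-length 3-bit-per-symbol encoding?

79

Fixed-length: 3 bits × 421 symbols = 1263 bits.
Huffman merges:
merge ka(38) and ep(46): 84
merge de(57) and ga(62): 119
merge et(67) and be(72): 139
merge ze(79) and 84: 163
merge 119 and 139: 258
merge 163 and 258: 421
Huffman total = 84 + 119 + 139 + 163 + 258 + 421 = 1184 bits.
Saving = 1263 − 1184 = 79 bits.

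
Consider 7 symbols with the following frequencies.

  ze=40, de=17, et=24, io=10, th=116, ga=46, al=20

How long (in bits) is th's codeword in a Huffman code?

1

Build the tree from the bottom:
merge io(10) and de(17): 27
merge al(20) and et(24): 44
merge 27 and ze(40): 67
merge 44 and ga(46): 90
merge 67 and 90: 157
merge th(116) and 157: 273
th is merged only at the final step, so code length = 1.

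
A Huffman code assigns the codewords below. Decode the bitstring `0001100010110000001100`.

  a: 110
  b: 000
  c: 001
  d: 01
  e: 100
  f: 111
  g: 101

Read left to right; each codeword is recognised as soon as it completes (prefix code):
  000→b | 110→a | 001→c | 01→d | 100→e | 000→b | 01→d | 100→e
Decoded message: bacdebde

bacdebde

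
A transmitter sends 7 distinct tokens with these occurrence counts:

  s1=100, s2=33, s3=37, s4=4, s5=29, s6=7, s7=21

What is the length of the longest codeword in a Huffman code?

5

Merge the two lowest-weight nodes at each step:
s4(4) + s6(7) → 11
11 + s7(21) → 32
s5(29) + 32 → 61
s2(33) + s3(37) → 70
61 + 70 → 131
s1(100) + 131 → 231
The rarest symbols sit at the bottom; the longest codeword is 5 bits.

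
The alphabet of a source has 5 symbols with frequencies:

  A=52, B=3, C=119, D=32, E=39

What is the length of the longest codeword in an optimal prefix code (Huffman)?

4

Merge the two lowest-weight nodes at each step:
merge B(3) and D(32): 35
merge 35 and E(39): 74
merge A(52) and 74: 126
merge C(119) and 126: 245
The rarest symbols sit at the bottom; the longest codeword is 4 bits.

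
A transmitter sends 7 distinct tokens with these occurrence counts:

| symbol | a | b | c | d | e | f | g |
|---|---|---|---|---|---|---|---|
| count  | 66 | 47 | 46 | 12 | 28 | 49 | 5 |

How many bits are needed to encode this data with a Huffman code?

Merge the two smallest weights repeatedly:
merge g(5) and d(12): 17
merge 17 and e(28): 45
merge 45 and c(46): 91
merge b(47) and f(49): 96
merge a(66) and 91: 157
merge 96 and 157: 253
The encoded length is the sum of every internal node's weight: 17 + 45 + 91 + 96 + 157 + 253 = 659 bits.

659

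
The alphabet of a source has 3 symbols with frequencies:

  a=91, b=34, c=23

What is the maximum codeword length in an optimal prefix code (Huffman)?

Merge the two lowest-weight nodes at each step:
combine c(23), b(34) → 57
combine 57, a(91) → 148
Maximum depth reached is 2.

2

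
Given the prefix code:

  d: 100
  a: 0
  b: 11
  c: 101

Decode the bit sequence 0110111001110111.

ababdbcb

Read left to right; each codeword is recognised as soon as it completes (prefix code):
  0→a | 11→b | 0→a | 11→b | 100→d | 11→b | 101→c | 11→b
Decoded message: ababdbcb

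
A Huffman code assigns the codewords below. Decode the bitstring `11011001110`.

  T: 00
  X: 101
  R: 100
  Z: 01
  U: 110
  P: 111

UUZU

Read left to right; each codeword is recognised as soon as it completes (prefix code):
  110→U | 110→U | 01→Z | 110→U
Decoded message: UUZU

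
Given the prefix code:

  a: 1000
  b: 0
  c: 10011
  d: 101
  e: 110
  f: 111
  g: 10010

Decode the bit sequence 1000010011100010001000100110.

abcaaacb

Read left to right; each codeword is recognised as soon as it completes (prefix code):
  1000→a | 0→b | 10011→c | 1000→a | 1000→a | 1000→a | 10011→c | 0→b
Decoded message: abcaaacb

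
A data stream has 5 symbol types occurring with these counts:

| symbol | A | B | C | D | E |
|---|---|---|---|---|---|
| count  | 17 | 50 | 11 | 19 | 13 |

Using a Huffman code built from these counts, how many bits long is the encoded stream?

Build the Huffman tree bottom-up:
combine C(11), E(13) → 24
combine A(17), D(19) → 36
combine 24, 36 → 60
combine B(50), 60 → 110
Each symbol's bit-cost is frequency × depth; summing gives 230 bits (equivalently 24 + 36 + 60 + 110).

230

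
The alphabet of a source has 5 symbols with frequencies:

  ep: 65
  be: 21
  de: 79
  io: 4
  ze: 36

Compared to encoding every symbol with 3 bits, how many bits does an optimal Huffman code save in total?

198

Fixed-length: 3 bits × 205 symbols = 615 bits.
Huffman merges:
combine io(4), be(21) → 25
combine 25, ze(36) → 61
combine 61, ep(65) → 126
combine de(79), 126 → 205
Huffman total = 25 + 61 + 126 + 205 = 417 bits.
Saving = 615 − 417 = 198 bits.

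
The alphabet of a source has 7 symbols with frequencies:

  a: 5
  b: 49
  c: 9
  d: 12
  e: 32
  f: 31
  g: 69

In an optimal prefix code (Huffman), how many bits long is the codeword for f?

3

Repeatedly merge the two smallest:
merge a(5) and c(9): 14
merge d(12) and 14: 26
merge 26 and f(31): 57
merge e(32) and b(49): 81
merge 57 and g(69): 126
merge 81 and 126: 207
The subtree containing f is merged 3 times, so code length = 3.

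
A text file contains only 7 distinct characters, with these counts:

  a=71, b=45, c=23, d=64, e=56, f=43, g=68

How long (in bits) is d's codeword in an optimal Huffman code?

Repeatedly merge the two smallest:
merge c(23) and f(43): 66
merge b(45) and e(56): 101
merge d(64) and 66: 130
merge g(68) and a(71): 139
merge 101 and 130: 231
merge 139 and 231: 370
d sits 3 levels below the root, so its codeword is 3 bits.

3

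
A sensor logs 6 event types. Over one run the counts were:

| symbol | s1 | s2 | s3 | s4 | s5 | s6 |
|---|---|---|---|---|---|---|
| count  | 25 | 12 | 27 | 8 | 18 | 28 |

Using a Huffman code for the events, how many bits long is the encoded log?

294

Merge the two smallest weights repeatedly:
combine s4(8), s2(12) → 20
combine s5(18), 20 → 38
combine s1(25), s3(27) → 52
combine s6(28), 38 → 66
combine 52, 66 → 118
The encoded length is the sum of every internal node's weight: 20 + 38 + 52 + 66 + 118 = 294 bits.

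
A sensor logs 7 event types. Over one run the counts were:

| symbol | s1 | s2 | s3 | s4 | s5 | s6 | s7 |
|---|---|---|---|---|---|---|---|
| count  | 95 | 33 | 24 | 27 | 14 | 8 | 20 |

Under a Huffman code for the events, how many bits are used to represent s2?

3

Huffman merges, smallest pair first:
merge s6(8) and s5(14): 22
merge s7(20) and 22: 42
merge s3(24) and s4(27): 51
merge s2(33) and 42: 75
merge 51 and 75: 126
merge s1(95) and 126: 221
s2's leaf is at depth 3, giving a 3-bit codeword.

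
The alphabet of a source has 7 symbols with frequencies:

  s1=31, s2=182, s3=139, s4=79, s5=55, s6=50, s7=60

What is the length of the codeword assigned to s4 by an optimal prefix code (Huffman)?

Huffman merges, smallest pair first:
s1(31) + s6(50) → 81
s5(55) + s7(60) → 115
s4(79) + 81 → 160
115 + s3(139) → 254
160 + s2(182) → 342
254 + 342 → 596
The subtree containing s4 is merged 3 times, so code length = 3.

3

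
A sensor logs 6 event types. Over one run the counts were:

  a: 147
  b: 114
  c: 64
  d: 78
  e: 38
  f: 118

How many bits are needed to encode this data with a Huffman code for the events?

1400

Greedily combine the two least-frequent nodes:
e(38) + c(64) → 102
d(78) + 102 → 180
b(114) + f(118) → 232
a(147) + 180 → 327
232 + 327 → 559
Each symbol's bit-cost is frequency × depth; summing gives 1400 bits (equivalently 102 + 180 + 232 + 327 + 559).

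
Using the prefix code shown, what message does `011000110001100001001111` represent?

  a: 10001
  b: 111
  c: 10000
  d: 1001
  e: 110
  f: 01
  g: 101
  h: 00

Read left to right; each codeword is recognised as soon as it completes (prefix code):
  01→f | 10001→a | 10001→a | 10000→c | 1001→d | 111→b
Decoded message: faacdb

faacdb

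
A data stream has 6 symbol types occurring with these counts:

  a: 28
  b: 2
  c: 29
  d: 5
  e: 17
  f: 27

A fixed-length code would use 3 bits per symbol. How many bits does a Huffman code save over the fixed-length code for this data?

77

Fixed-length: 3 bits × 108 symbols = 324 bits.
Huffman merges:
merge b(2) and d(5): 7
merge 7 and e(17): 24
merge 24 and f(27): 51
merge a(28) and c(29): 57
merge 51 and 57: 108
Huffman total = 7 + 24 + 51 + 57 + 108 = 247 bits.
Saving = 324 − 247 = 77 bits.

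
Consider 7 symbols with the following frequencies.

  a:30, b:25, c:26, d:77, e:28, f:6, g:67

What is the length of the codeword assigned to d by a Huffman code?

Repeatedly merge the two smallest:
combine f(6), b(25) → 31
combine c(26), e(28) → 54
combine a(30), 31 → 61
combine 54, 61 → 115
combine g(67), d(77) → 144
combine 115, 144 → 259
The subtree containing d is merged 2 times, so code length = 2.

2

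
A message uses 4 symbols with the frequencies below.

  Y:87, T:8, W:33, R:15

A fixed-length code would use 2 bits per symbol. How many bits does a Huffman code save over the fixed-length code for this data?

Fixed-length: 2 bits × 143 symbols = 286 bits.
Huffman merges:
merge T(8) and R(15): 23
merge 23 and W(33): 56
merge 56 and Y(87): 143
Huffman total = 23 + 56 + 143 = 222 bits.
Saving = 286 − 222 = 64 bits.

64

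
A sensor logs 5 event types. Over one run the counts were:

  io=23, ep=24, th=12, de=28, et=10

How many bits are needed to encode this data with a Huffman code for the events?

216

Build the Huffman tree bottom-up:
merge et(10) and th(12): 22
merge 22 and io(23): 45
merge ep(24) and de(28): 52
merge 45 and 52: 97
Each symbol's bit-cost is frequency × depth; summing gives 216 bits (equivalently 22 + 45 + 52 + 97).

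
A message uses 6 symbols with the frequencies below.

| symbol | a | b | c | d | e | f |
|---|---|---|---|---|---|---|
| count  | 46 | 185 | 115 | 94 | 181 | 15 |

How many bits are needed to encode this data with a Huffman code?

Build the Huffman tree bottom-up:
combine f(15), a(46) → 61
combine 61, d(94) → 155
combine c(115), 155 → 270
combine e(181), b(185) → 366
combine 270, 366 → 636
The encoded length is the sum of every internal node's weight: 61 + 155 + 270 + 366 + 636 = 1488 bits.

1488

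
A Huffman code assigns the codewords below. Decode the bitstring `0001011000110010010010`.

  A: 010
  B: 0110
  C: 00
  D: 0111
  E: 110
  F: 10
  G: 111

CAECEAAA

Read left to right; each codeword is recognised as soon as it completes (prefix code):
  00→C | 010→A | 110→E | 00→C | 110→E | 010→A | 010→A | 010→A
Decoded message: CAECEAAA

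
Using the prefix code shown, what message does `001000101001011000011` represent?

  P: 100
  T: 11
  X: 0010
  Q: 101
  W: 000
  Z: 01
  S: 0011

Read left to right; each codeword is recognised as soon as it completes (prefix code):
  0010→X | 0010→X | 100→P | 101→Q | 100→P | 0011→S
Decoded message: XXPQPS

XXPQPS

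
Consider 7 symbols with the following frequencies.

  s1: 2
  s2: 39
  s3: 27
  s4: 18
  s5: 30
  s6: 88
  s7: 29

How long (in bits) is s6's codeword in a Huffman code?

Repeatedly merge the two smallest:
s1(2) + s4(18) → 20
20 + s3(27) → 47
s7(29) + s5(30) → 59
s2(39) + 47 → 86
59 + 86 → 145
s6(88) + 145 → 233
s6 is merged only at the final step, so code length = 1.

1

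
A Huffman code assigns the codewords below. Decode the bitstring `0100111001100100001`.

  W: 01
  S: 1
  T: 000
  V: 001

Read left to right; each codeword is recognised as soon as it completes (prefix code):
  01→W | 001→V | 1→S | 1→S | 001→V | 1→S | 001→V | 000→T | 01→W
Decoded message: WVSSVSVTW

WVSSVSVTW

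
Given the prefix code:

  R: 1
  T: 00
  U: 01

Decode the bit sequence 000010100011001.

TTRUTURTR

Read left to right; each codeword is recognised as soon as it completes (prefix code):
  00→T | 00→T | 1→R | 01→U | 00→T | 01→U | 1→R | 00→T | 1→R
Decoded message: TTRUTURTR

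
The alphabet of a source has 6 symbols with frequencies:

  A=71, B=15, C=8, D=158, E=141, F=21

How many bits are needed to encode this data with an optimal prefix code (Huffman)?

Merge the two smallest weights repeatedly:
combine C(8), B(15) → 23
combine F(21), 23 → 44
combine 44, A(71) → 115
combine 115, E(141) → 256
combine D(158), 256 → 414
Each symbol's bit-cost is frequency × depth; summing gives 852 bits (equivalently 23 + 44 + 115 + 256 + 414).

852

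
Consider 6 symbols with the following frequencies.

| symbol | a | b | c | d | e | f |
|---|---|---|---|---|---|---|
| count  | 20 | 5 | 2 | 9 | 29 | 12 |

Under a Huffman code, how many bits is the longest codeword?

Merge the two lowest-weight nodes at each step:
merge c(2) and b(5): 7
merge 7 and d(9): 16
merge f(12) and 16: 28
merge a(20) and 28: 48
merge e(29) and 48: 77
Maximum depth reached is 5.

5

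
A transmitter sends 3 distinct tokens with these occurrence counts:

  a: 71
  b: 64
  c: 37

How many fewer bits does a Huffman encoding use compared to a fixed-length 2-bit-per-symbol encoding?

Fixed-length: 2 bits × 172 symbols = 344 bits.
Huffman merges:
combine c(37), b(64) → 101
combine a(71), 101 → 172
Huffman total = 101 + 172 = 273 bits.
Saving = 344 − 273 = 71 bits.

71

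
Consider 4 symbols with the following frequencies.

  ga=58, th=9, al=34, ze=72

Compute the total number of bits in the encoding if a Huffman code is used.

Greedily combine the two least-frequent nodes:
merge th(9) and al(34): 43
merge 43 and ga(58): 101
merge ze(72) and 101: 173
Total encoded bits = sum of merged weights = 43 + 101 + 173 = 317.

317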